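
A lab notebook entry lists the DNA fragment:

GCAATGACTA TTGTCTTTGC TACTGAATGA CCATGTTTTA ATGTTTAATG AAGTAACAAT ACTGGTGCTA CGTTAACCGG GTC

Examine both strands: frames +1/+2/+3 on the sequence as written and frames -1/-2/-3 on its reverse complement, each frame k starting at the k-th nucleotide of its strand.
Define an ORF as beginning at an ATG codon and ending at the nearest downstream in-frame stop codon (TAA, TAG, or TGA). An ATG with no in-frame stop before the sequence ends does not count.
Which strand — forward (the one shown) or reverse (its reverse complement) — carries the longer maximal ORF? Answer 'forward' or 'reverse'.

Reverse complement (5'→3'): GACCCGGTTAACGTAGCACCAGTATTGTTACTTCATTAAACATTAAAACATGGTCATTCAGTAGCAAAGACAATAGTCATTGC
Frame +1: GCA ATG ACT ATT GTC TTT GCT ACT GAA TGA CCA TGT TTT AAT GTT TAA TGA AGT AAC AAT ACT GGT GCT ACG TTA ACC GGG — ATG at 4, stop TGA at 28 → 27 nt.
Frame +2: CAA TGA CTA TTG TCT TTG CTA CTG AAT GAC CAT GTT TTA ATG TTT AAT GAA GTA ACA ATA CTG GTG CTA CGT TAA CCG GGT — ATG at 41, stop TAA at 74 → 36 nt.
Frame +3: AAT GAC TAT TGT CTT TGC TAC TGA ATG ACC ATG TTT TAA TGT TTA ATG AAG TAA CAA TAC TGG TGC TAC GTT AAC CGG GTC — ATG at 27, stop TAA at 39 → 15 nt; ATG at 33, stop TAA at 39 → 9 nt; ATG at 48, stop TAA at 54 → 9 nt.
Frame -1: GAC CCG GTT AAC GTA GCA CCA GTA TTG TTA CTT CAT TAA ACA TTA AAA CAT GGT CAT TCA GTA GCA AAG ACA ATA GTC ATT — no ATG→stop ORF.
Frame -2: ACC CGG TTA ACG TAG CAC CAG TAT TGT TAC TTC ATT AAA CAT TAA AAC ATG GTC ATT CAG TAG CAA AGA CAA TAG TCA TTG — ATG at 50, stop TAG at 62 → 15 nt.
Frame -3: CCC GGT TAA CGT AGC ACC AGT ATT GTT ACT TCA TTA AAC ATT AAA ACA TGG TCA TTC AGT AGC AAA GAC AAT AGT CAT TGC — no ATG→stop ORF.
Forward-strand max 36 nt; reverse-strand max 15 nt. The forward strand has the longer ORF.

forward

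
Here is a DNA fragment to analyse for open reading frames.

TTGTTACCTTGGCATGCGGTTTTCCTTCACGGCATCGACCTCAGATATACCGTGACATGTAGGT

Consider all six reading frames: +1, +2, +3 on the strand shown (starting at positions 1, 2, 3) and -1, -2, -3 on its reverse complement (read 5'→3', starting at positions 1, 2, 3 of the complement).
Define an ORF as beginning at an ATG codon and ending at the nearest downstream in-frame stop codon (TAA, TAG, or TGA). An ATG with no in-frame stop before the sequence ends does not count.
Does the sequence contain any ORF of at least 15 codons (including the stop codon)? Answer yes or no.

Reverse complement (5'→3'): ACCTACATGTCACGGTATATCTGAGGTCGATGCCGTGAAGGAAAACCGCATGCCAAGGTAACAA
Frame +1: TTG TTA CCT TGG CAT GCG GTT TTC CTT CAC GGC ATC GAC CTC AGA TAT ACC GTG ACA TGT AGG — no ATG→stop ORF.
Frame +2: TGT TAC CTT GGC ATG CGG TTT TCC TTC ACG GCA TCG ACC TCA GAT ATA CCG TGA CAT GTA GGT — ATG at 14, stop TGA at 53 → 42 nt.
Frame +3: GTT ACC TTG GCA TGC GGT TTT CCT TCA CGG CAT CGA CCT CAG ATA TAC CGT GAC ATG TAG — ATG at 57, stop TAG at 60 → 6 nt.
Frame -1: ACC TAC ATG TCA CGG TAT ATC TGA GGT CGA TGC CGT GAA GGA AAA CCG CAT GCC AAG GTA ACA — ATG at 7, stop TGA at 22 → 18 nt.
Frame -2: CCT ACA TGT CAC GGT ATA TCT GAG GTC GAT GCC GTG AAG GAA AAC CGC ATG CCA AGG TAA CAA — ATG at 50, stop TAA at 59 → 12 nt.
Frame -3: CTA CAT GTC ACG GTA TAT CTG AGG TCG ATG CCG TGA AGG AAA ACC GCA TGC CAA GGT AAC — ATG at 30, stop TGA at 36 → 9 nt.
Largest ORF found is 14 codons < 15, so no.

no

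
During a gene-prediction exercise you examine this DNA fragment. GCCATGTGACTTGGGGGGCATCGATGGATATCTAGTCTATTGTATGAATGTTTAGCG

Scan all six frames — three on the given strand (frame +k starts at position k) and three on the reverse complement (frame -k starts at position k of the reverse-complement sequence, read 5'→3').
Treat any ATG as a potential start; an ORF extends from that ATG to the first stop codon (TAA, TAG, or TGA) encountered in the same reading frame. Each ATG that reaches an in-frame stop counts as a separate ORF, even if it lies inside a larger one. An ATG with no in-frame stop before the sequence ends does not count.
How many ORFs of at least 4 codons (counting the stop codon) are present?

2

Reverse complement (5'→3'): CGCTAAACATTCATACAATAGACTAGATATCCATCGATGCCCCCCAAGTCACATGGC
Frame +1: GCC ATG TGA CTT GGG GGG CAT CGA TGG ATA TCT AGT CTA TTG TAT GAA TGT TTA GCG — ATG at 4, stop TGA at 7 → 6 nt.
Frame +2: CCA TGT GAC TTG GGG GGC ATC GAT GGA TAT CTA GTC TAT TGT ATG AAT GTT TAG — ATG at 44, stop TAG at 53 → 12 nt.
Frame +3: CAT GTG ACT TGG GGG GCA TCG ATG GAT ATC TAG TCT ATT GTA TGA ATG TTT AGC — ATG at 24, stop TAG at 33 → 12 nt.
Frame -1: CGC TAA ACA TTC ATA CAA TAG ACT AGA TAT CCA TCG ATG CCC CCC AAG TCA CAT GGC — no ATG→stop ORF.
Frame -2: GCT AAA CAT TCA TAC AAT AGA CTA GAT ATC CAT CGA TGC CCC CCA AGT CAC ATG — no ATG→stop ORF.
Frame -3: CTA AAC ATT CAT ACA ATA GAC TAG ATA TCC ATC GAT GCC CCC CAA GTC ACA TGG — no ATG→stop ORF.
ORFs ≥ 4 codons: frame +2 44–55 (4 codons), frame +3 24–35 (4 codons). Count = 2.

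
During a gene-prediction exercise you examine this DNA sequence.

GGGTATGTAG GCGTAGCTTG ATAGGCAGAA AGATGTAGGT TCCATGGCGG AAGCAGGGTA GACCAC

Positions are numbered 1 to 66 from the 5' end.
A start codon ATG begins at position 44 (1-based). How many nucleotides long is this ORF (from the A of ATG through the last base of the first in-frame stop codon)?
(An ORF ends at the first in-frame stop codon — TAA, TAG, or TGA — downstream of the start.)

18

Codons from position 44: ATG (44–46), GCG (47–49), GAA (50–52), GCA (53–55), GGG (56–58), TAG (59–61).
TAG is the first in-frame stop; ORF spans 44–61, 18 nucleotides.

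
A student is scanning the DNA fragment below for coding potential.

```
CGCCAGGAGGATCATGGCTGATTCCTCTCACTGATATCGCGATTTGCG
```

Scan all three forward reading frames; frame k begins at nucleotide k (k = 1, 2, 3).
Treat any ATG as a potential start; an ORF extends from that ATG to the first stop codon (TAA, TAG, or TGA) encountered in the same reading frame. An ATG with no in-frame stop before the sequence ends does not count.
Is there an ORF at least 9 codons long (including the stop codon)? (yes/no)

no

Frame 1: CGC CAG GAG GAT CAT GGC TGA TTC CTC TCA CTG ATA TCG CGA TTT GCG — no ATG→stop ORF.
Frame 2: GCC AGG AGG ATC ATG GCT GAT TCC TCT CAC TGA TAT CGC GAT TTG — ATG at 14, stop TGA at 32 → 21 nt.
Frame 3: CCA GGA GGA TCA TGG CTG ATT CCT CTC ACT GAT ATC GCG ATT TGC — no ATG→stop ORF.
Largest ORF found is 7 codons < 9, so no.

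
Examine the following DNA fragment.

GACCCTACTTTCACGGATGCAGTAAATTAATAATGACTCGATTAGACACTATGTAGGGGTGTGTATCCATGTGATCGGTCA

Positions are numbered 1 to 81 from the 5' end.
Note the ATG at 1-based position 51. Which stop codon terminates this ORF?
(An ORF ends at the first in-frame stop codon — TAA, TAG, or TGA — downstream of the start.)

Codons from position 51: ATG (51–53), TAG (54–56).
The first in-frame stop codon is TAG.

TAG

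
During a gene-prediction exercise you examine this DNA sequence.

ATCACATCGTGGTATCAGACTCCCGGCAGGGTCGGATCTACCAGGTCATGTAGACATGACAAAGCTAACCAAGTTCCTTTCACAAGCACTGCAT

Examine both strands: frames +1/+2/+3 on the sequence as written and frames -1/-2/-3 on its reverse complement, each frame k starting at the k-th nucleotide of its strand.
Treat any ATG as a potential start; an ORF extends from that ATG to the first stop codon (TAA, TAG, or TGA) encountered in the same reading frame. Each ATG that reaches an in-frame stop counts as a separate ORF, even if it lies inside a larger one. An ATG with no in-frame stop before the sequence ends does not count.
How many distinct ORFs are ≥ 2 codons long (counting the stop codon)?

Reverse complement (5'→3'): ATGCAGTGCTTGTGAAAGGAACTTGGTTAGCTTTGTCATGTCTACATGACCTGGTAGATCCGACCCTGCCGGGAGTCTGATACCACGATGTGAT
Frame +1: ATC ACA TCG TGG TAT CAG ACT CCC GGC AGG GTC GGA TCT ACC AGG TCA TGT AGA CAT GAC AAA GCT AAC CAA GTT CCT TTC ACA AGC ACT GCA — no ATG→stop ORF.
Frame +2: TCA CAT CGT GGT ATC AGA CTC CCG GCA GGG TCG GAT CTA CCA GGT CAT GTA GAC ATG ACA AAG CTA ACC AAG TTC CTT TCA CAA GCA CTG CAT — no ATG→stop ORF.
Frame +3: CAC ATC GTG GTA TCA GAC TCC CGG CAG GGT CGG ATC TAC CAG GTC ATG TAG ACA TGA CAA AGC TAA CCA AGT TCC TTT CAC AAG CAC TGC — ATG at 48, stop TAG at 51 → 6 nt.
Frame -1: ATG CAG TGC TTG TGA AAG GAA CTT GGT TAG CTT TGT CAT GTC TAC ATG ACC TGG TAG ATC CGA CCC TGC CGG GAG TCT GAT ACC ACG ATG TGA — ATG at 1, stop TGA at 13 → 15 nt; ATG at 46, stop TAG at 55 → 12 nt; ATG at 88, stop TGA at 91 → 6 nt.
Frame -2: TGC AGT GCT TGT GAA AGG AAC TTG GTT AGC TTT GTC ATG TCT ACA TGA CCT GGT AGA TCC GAC CCT GCC GGG AGT CTG ATA CCA CGA TGT GAT — ATG at 38, stop TGA at 47 → 12 nt.
Frame -3: GCA GTG CTT GTG AAA GGA ACT TGG TTA GCT TTG TCA TGT CTA CAT GAC CTG GTA GAT CCG ACC CTG CCG GGA GTC TGA TAC CAC GAT GTG — no ATG→stop ORF.
ORFs ≥ 2 codons: frame +3 48–53 (2 codons), frame -1 1–15 (5 codons), frame -1 46–57 (4 codons), frame -1 88–93 (2 codons), frame -2 38–49 (4 codons). Count = 5.

5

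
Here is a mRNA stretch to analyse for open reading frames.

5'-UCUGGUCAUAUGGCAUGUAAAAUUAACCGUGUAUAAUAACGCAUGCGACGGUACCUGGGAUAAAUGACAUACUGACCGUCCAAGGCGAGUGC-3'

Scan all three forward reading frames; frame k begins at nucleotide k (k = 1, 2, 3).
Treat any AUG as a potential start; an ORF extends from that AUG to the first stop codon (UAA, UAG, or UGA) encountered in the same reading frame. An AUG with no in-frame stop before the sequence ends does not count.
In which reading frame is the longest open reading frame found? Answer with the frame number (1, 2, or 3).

Frame 1: UCU GGU CAU AUG GCA UGU AAA AUU AAC CGU GUA UAA UAA CGC AUG CGA CGG UAC CUG GGA UAA AUG ACA UAC UGA CCG UCC AAG GCG AGU — AUG at 10, stop UAA at 34 → 27 nt; AUG at 43, stop UAA at 61 → 21 nt; AUG at 64, stop UGA at 73 → 12 nt.
Frame 2: CUG GUC AUA UGG CAU GUA AAA UUA ACC GUG UAU AAU AAC GCA UGC GAC GGU ACC UGG GAU AAA UGA CAU ACU GAC CGU CCA AGG CGA GUG — no AUG→stop ORF.
Frame 3: UGG UCA UAU GGC AUG UAA AAU UAA CCG UGU AUA AUA ACG CAU GCG ACG GUA CCU GGG AUA AAU GAC AUA CUG ACC GUC CAA GGC GAG UGC — AUG at 15, stop UAA at 18 → 6 nt.
Longest ORF is 27 nt in frame 1 (positions 10–36).

1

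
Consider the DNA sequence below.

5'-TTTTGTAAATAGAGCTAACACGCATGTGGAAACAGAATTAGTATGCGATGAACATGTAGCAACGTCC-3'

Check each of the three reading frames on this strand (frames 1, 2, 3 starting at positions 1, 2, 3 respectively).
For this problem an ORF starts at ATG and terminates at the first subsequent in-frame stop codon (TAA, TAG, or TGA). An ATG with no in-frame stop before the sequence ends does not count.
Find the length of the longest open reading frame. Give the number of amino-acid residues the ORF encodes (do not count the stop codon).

5

Frame 1: TTT TGT AAA TAG AGC TAA CAC GCA TGT GGA AAC AGA ATT AGT ATG CGA TGA ACA TGT AGC AAC GTC — ATG at 43, stop TGA at 49 → 9 nt.
Frame 2: TTT GTA AAT AGA GCT AAC ACG CAT GTG GAA ACA GAA TTA GTA TGC GAT GAA CAT GTA GCA ACG TCC — no ATG→stop ORF.
Frame 3: TTG TAA ATA GAG CTA ACA CGC ATG TGG AAA CAG AAT TAG TAT GCG ATG AAC ATG TAG CAA CGT — ATG at 24, stop TAG at 39 → 18 nt; ATG at 48, stop TAG at 57 → 12 nt; ATG at 54, stop TAG at 57 → 6 nt.
Longest: frame 3, positions 24–41, 18 nt = 6 codons = 5 aa. → 5 amino acids.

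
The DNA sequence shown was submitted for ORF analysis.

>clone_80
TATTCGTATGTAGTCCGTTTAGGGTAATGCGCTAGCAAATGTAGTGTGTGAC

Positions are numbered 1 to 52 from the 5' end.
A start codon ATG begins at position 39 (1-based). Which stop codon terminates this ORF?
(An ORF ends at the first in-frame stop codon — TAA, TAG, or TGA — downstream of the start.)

Codons from position 39: ATG (39–41), TAG (42–44).
The first in-frame stop codon is TAG.

TAG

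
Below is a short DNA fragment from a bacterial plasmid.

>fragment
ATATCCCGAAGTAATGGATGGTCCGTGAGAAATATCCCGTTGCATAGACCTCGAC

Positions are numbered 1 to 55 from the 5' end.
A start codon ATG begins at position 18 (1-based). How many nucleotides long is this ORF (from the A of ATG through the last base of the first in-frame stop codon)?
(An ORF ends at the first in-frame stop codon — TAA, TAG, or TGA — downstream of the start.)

Codons from position 18: ATG (18–20), GTC (21–23), CGT (24–26), GAG (27–29), AAA (30–32), TAT (33–35), CCC (36–38), GTT (39–41), GCA (42–44), TAG (45–47).
TAG is the first in-frame stop; ORF spans 18–47, 30 nucleotides.

30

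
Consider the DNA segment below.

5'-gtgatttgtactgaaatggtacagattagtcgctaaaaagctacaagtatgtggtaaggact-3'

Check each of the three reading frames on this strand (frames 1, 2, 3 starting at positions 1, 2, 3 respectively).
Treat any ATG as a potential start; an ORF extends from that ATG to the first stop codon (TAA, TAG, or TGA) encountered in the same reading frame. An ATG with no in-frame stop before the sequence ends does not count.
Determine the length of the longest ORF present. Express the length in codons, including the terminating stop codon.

Frame 1: GTG ATT TGT ACT GAA ATG GTA CAG ATT AGT CGC TAA AAA GCT ACA AGT ATG TGG TAA GGA — ATG at 16, stop TAA at 34 → 21 nt; ATG at 49, stop TAA at 55 → 9 nt.
Frame 2: TGA TTT GTA CTG AAA TGG TAC AGA TTA GTC GCT AAA AAG CTA CAA GTA TGT GGT AAG GAC — no ATG→stop ORF.
Frame 3: GAT TTG TAC TGA AAT GGT ACA GAT TAG TCG CTA AAA AGC TAC AAG TAT GTG GTA AGG ACT — no ATG→stop ORF.
Longest: frame 1, positions 16–36, 21 nt = 7 codons = 6 aa. → 7 codons.

7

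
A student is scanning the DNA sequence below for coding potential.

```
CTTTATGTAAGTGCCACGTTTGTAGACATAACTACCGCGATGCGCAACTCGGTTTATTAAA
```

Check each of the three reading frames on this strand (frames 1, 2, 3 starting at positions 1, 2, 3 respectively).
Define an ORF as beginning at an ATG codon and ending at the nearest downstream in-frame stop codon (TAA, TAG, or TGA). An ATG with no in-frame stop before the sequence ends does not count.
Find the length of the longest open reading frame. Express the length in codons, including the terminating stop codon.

Frame 1: CTT TAT GTA AGT GCC ACG TTT GTA GAC ATA ACT ACC GCG ATG CGC AAC TCG GTT TAT TAA — ATG at 40, stop TAA at 58 → 21 nt.
Frame 2: TTT ATG TAA GTG CCA CGT TTG TAG ACA TAA CTA CCG CGA TGC GCA ACT CGG TTT ATT AAA — ATG at 5, stop TAA at 8 → 6 nt.
Frame 3: TTA TGT AAG TGC CAC GTT TGT AGA CAT AAC TAC CGC GAT GCG CAA CTC GGT TTA TTA — no ATG→stop ORF.
Longest: frame 1, positions 40–60, 21 nt = 7 codons = 6 aa. → 7 codons.

7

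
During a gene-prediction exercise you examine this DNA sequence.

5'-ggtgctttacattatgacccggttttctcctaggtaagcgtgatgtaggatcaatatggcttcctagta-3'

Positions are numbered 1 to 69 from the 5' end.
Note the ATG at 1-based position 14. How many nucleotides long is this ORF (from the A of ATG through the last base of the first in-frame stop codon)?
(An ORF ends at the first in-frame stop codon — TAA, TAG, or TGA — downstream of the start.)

24

Codons from position 14: ATG (14–16), ACC (17–19), CGG (20–22), TTT (23–25), TCT (26–28), CCT (29–31), AGG (32–34), TAA (35–37).
TAA is the first in-frame stop; ORF spans 14–37, 24 nucleotides.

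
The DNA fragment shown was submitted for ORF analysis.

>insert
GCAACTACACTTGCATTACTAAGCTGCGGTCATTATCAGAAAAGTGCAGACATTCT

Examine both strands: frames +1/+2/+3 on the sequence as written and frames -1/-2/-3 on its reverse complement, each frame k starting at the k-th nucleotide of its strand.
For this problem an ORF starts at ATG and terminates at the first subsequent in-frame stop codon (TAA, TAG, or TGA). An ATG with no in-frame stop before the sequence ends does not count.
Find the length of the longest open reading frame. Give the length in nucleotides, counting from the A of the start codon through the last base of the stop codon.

18

Reverse complement (5'→3'): AGAATGTCTGCACTTTTCTGATAATGACCGCAGCTTAGTAATGCAAGTGTAGTTGC
Frame +1: GCA ACT ACA CTT GCA TTA CTA AGC TGC GGT CAT TAT CAG AAA AGT GCA GAC ATT — no ATG→stop ORF.
Frame +2: CAA CTA CAC TTG CAT TAC TAA GCT GCG GTC ATT ATC AGA AAA GTG CAG ACA TTC — no ATG→stop ORF.
Frame +3: AAC TAC ACT TGC ATT ACT AAG CTG CGG TCA TTA TCA GAA AAG TGC AGA CAT TCT — no ATG→stop ORF.
Frame -1: AGA ATG TCT GCA CTT TTC TGA TAA TGA CCG CAG CTT AGT AAT GCA AGT GTA GTT — ATG at 4, stop TGA at 19 → 18 nt.
Frame -2: GAA TGT CTG CAC TTT TCT GAT AAT GAC CGC AGC TTA GTA ATG CAA GTG TAG TTG — ATG at 41, stop TAG at 50 → 12 nt.
Frame -3: AAT GTC TGC ACT TTT CTG ATA ATG ACC GCA GCT TAG TAA TGC AAG TGT AGT TGC — ATG at 24, stop TAG at 36 → 15 nt.
Longest: frame -1, positions 4–21, 18 nt = 6 codons = 5 aa. → 18 nucleotides.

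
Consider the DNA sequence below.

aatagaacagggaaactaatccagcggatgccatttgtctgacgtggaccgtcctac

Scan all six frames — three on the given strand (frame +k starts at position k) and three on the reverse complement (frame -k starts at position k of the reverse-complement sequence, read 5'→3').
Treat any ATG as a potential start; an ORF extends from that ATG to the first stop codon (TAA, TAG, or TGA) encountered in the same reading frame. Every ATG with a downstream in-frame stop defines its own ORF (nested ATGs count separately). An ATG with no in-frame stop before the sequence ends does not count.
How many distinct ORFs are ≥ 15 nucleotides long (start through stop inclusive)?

Reverse complement (5'→3'): GTAGGACGGTCCACGTCAGACAAATGGCATCCGCTGGATTAGTTTCCCTGTTCTATT
Frame +1: AAT AGA ACA GGG AAA CTA ATC CAG CGG ATG CCA TTT GTC TGA CGT GGA CCG TCC TAC — ATG at 28, stop TGA at 40 → 15 nt.
Frame +2: ATA GAA CAG GGA AAC TAA TCC AGC GGA TGC CAT TTG TCT GAC GTG GAC CGT CCT — no ATG→stop ORF.
Frame +3: TAG AAC AGG GAA ACT AAT CCA GCG GAT GCC ATT TGT CTG ACG TGG ACC GTC CTA — no ATG→stop ORF.
Frame -1: GTA GGA CGG TCC ACG TCA GAC AAA TGG CAT CCG CTG GAT TAG TTT CCC TGT TCT ATT — no ATG→stop ORF.
Frame -2: TAG GAC GGT CCA CGT CAG ACA AAT GGC ATC CGC TGG ATT AGT TTC CCT GTT CTA — no ATG→stop ORF.
Frame -3: AGG ACG GTC CAC GTC AGA CAA ATG GCA TCC GCT GGA TTA GTT TCC CTG TTC TAT — no ATG→stop ORF.
ORFs ≥ 15 nucleotides: frame +1 28–42 (15 nucleotides). Count = 1.

1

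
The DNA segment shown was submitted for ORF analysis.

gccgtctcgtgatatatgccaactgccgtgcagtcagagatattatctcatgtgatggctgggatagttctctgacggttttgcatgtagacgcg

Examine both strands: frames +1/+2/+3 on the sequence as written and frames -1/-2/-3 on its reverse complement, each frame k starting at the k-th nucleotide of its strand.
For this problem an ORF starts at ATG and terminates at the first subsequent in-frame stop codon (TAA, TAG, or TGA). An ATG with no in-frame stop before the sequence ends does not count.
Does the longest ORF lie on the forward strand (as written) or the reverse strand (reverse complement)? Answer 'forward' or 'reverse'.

Reverse complement (5'→3'): CGCGTCTACATGCAAAACCGTCAGAGAACTATCCCAGCCATCACATGAGATAATATCTCTGACTGCACGGCAGTTGGCATATATCACGAGACGGC
Frame +1: GCC GTC TCG TGA TAT ATG CCA ACT GCC GTG CAG TCA GAG ATA TTA TCT CAT GTG ATG GCT GGG ATA GTT CTC TGA CGG TTT TGC ATG TAG ACG — ATG at 16, stop TGA at 73 → 60 nt; ATG at 55, stop TGA at 73 → 21 nt; ATG at 85, stop TAG at 88 → 6 nt.
Frame +2: CCG TCT CGT GAT ATA TGC CAA CTG CCG TGC AGT CAG AGA TAT TAT CTC ATG TGA TGG CTG GGA TAG TTC TCT GAC GGT TTT GCA TGT AGA CGC — ATG at 50, stop TGA at 53 → 6 nt.
Frame +3: CGT CTC GTG ATA TAT GCC AAC TGC CGT GCA GTC AGA GAT ATT ATC TCA TGT GAT GGC TGG GAT AGT TCT CTG ACG GTT TTG CAT GTA GAC GCG — no ATG→stop ORF.
Frame -1: CGC GTC TAC ATG CAA AAC CGT CAG AGA ACT ATC CCA GCC ATC ACA TGA GAT AAT ATC TCT GAC TGC ACG GCA GTT GGC ATA TAT CAC GAG ACG — ATG at 10, stop TGA at 46 → 39 nt.
Frame -2: GCG TCT ACA TGC AAA ACC GTC AGA GAA CTA TCC CAG CCA TCA CAT GAG ATA ATA TCT CTG ACT GCA CGG CAG TTG GCA TAT ATC ACG AGA CGG — no ATG→stop ORF.
Frame -3: CGT CTA CAT GCA AAA CCG TCA GAG AAC TAT CCC AGC CAT CAC ATG AGA TAA TAT CTC TGA CTG CAC GGC AGT TGG CAT ATA TCA CGA GAC GGC — ATG at 45, stop TAA at 51 → 9 nt.
Forward-strand max 60 nt; reverse-strand max 39 nt. The forward strand has the longer ORF.

forward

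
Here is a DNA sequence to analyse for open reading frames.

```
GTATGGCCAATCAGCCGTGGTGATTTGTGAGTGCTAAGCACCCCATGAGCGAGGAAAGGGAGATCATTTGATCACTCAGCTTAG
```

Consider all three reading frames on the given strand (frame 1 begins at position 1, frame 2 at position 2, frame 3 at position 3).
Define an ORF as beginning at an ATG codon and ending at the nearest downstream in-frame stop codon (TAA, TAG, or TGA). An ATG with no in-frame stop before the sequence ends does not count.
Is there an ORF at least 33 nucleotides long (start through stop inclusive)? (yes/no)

no

Frame 1: GTA TGG CCA ATC AGC CGT GGT GAT TTG TGA GTG CTA AGC ACC CCA TGA GCG AGG AAA GGG AGA TCA TTT GAT CAC TCA GCT TAG — no ATG→stop ORF.
Frame 2: TAT GGC CAA TCA GCC GTG GTG ATT TGT GAG TGC TAA GCA CCC CAT GAG CGA GGA AAG GGA GAT CAT TTG ATC ACT CAG CTT — no ATG→stop ORF.
Frame 3: ATG GCC AAT CAG CCG TGG TGA TTT GTG AGT GCT AAG CAC CCC ATG AGC GAG GAA AGG GAG ATC ATT TGA TCA CTC AGC TTA — ATG at 3, stop TGA at 21 → 21 nt; ATG at 45, stop TGA at 69 → 27 nt.
Largest ORF found is 27 nucleotides < 33, so no.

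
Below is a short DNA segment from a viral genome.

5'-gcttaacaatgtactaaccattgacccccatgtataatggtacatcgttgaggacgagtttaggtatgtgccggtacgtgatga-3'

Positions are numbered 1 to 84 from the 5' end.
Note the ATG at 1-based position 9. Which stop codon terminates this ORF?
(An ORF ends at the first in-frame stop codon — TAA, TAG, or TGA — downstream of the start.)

TAA

Codons from position 9: ATG (9–11), TAC (12–14), TAA (15–17).
The first in-frame stop codon is TAA.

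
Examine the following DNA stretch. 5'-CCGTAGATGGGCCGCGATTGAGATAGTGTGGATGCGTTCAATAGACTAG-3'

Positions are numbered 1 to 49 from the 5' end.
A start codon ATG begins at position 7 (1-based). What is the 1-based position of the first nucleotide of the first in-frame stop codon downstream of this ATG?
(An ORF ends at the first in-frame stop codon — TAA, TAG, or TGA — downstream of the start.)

Codons from position 7: ATG (7–9), GGC (10–12), CGC (13–15), GAT (16–18), TGA (19–21).
TGA is a stop codon; it begins at position 19.

19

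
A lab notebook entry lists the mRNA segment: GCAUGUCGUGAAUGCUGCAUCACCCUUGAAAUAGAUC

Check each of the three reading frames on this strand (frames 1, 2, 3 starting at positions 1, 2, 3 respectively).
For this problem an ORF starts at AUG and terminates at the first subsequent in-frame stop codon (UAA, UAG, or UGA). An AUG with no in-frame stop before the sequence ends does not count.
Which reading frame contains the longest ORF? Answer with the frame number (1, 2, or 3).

3

Frame 1: GCA UGU CGU GAA UGC UGC AUC ACC CUU GAA AUA GAU — no AUG→stop ORF.
Frame 2: CAU GUC GUG AAU GCU GCA UCA CCC UUG AAA UAG AUC — no AUG→stop ORF.
Frame 3: AUG UCG UGA AUG CUG CAU CAC CCU UGA AAU AGA — AUG at 3, stop UGA at 9 → 9 nt; AUG at 12, stop UGA at 27 → 18 nt.
Longest ORF is 18 nt in frame 3 (positions 12–29).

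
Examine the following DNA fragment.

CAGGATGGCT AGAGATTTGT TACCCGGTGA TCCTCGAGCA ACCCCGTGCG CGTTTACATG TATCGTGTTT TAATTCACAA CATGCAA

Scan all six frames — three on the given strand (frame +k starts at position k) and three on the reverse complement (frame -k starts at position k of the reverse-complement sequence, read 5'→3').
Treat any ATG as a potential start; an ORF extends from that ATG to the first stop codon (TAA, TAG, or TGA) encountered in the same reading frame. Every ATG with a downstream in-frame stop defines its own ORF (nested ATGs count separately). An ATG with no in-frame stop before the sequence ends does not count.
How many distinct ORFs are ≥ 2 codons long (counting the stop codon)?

Reverse complement (5'→3'): TTGCATGTTGTGAATTAAAACACGATACATGTAAACGCGCACGGGGTTGCTCGAGGATCACCGGGTAACAAATCTCTAGCCATCCTG
Frame +1: CAG GAT GGC TAG AGA TTT GTT ACC CGG TGA TCC TCG AGC AAC CCC GTG CGC GTT TAC ATG TAT CGT GTT TTA ATT CAC AAC ATG CAA — no ATG→stop ORF.
Frame +2: AGG ATG GCT AGA GAT TTG TTA CCC GGT GAT CCT CGA GCA ACC CCG TGC GCG TTT ACA TGT ATC GTG TTT TAA TTC ACA ACA TGC — ATG at 5, stop TAA at 71 → 69 nt.
Frame +3: GGA TGG CTA GAG ATT TGT TAC CCG GTG ATC CTC GAG CAA CCC CGT GCG CGT TTA CAT GTA TCG TGT TTT AAT TCA CAA CAT GCA — no ATG→stop ORF.
Frame -1: TTG CAT GTT GTG AAT TAA AAC ACG ATA CAT GTA AAC GCG CAC GGG GTT GCT CGA GGA TCA CCG GGT AAC AAA TCT CTA GCC ATC CTG — no ATG→stop ORF.
Frame -2: TGC ATG TTG TGA ATT AAA ACA CGA TAC ATG TAA ACG CGC ACG GGG TTG CTC GAG GAT CAC CGG GTA ACA AAT CTC TAG CCA TCC — ATG at 5, stop TGA at 11 → 9 nt; ATG at 29, stop TAA at 32 → 6 nt.
Frame -3: GCA TGT TGT GAA TTA AAA CAC GAT ACA TGT AAA CGC GCA CGG GGT TGC TCG AGG ATC ACC GGG TAA CAA ATC TCT AGC CAT CCT — no ATG→stop ORF.
ORFs ≥ 2 codons: frame +2 5–73 (23 codons), frame -2 5–13 (3 codons), frame -2 29–34 (2 codons). Count = 3.

3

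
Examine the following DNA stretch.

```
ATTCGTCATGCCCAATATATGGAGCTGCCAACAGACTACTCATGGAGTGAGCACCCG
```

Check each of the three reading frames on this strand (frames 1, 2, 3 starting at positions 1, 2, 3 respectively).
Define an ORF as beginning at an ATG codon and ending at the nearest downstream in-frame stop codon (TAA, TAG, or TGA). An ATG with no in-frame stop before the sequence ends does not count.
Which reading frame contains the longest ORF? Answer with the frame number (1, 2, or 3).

Frame 1: ATT CGT CAT GCC CAA TAT ATG GAG CTG CCA ACA GAC TAC TCA TGG AGT GAG CAC CCG — no ATG→stop ORF.
Frame 2: TTC GTC ATG CCC AAT ATA TGG AGC TGC CAA CAG ACT ACT CAT GGA GTG AGC ACC — no ATG→stop ORF.
Frame 3: TCG TCA TGC CCA ATA TAT GGA GCT GCC AAC AGA CTA CTC ATG GAG TGA GCA CCC — ATG at 42, stop TGA at 48 → 9 nt.
Longest ORF is 9 nt in frame 3 (positions 42–50).

3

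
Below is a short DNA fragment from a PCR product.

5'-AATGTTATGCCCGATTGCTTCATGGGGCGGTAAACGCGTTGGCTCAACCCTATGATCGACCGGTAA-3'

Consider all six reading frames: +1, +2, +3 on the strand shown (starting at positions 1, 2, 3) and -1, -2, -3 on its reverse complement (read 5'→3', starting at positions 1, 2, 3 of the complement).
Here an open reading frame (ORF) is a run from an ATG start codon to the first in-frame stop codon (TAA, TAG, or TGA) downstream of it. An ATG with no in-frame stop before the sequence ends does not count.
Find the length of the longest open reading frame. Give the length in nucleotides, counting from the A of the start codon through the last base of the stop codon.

Reverse complement (5'→3'): TTACCGGTCGATCATAGGGTTGAGCCAACGCGTTTACCGCCCCATGAAGCAATCGGGCATAACATT
Frame +1: AAT GTT ATG CCC GAT TGC TTC ATG GGG CGG TAA ACG CGT TGG CTC AAC CCT ATG ATC GAC CGG TAA — ATG at 7, stop TAA at 31 → 27 nt; ATG at 22, stop TAA at 31 → 12 nt; ATG at 52, stop TAA at 64 → 15 nt.
Frame +2: ATG TTA TGC CCG ATT GCT TCA TGG GGC GGT AAA CGC GTT GGC TCA ACC CTA TGA TCG ACC GGT — ATG at 2, stop TGA at 53 → 54 nt.
Frame +3: TGT TAT GCC CGA TTG CTT CAT GGG GCG GTA AAC GCG TTG GCT CAA CCC TAT GAT CGA CCG GTA — no ATG→stop ORF.
Frame -1: TTA CCG GTC GAT CAT AGG GTT GAG CCA ACG CGT TTA CCG CCC CAT GAA GCA ATC GGG CAT AAC ATT — no ATG→stop ORF.
Frame -2: TAC CGG TCG ATC ATA GGG TTG AGC CAA CGC GTT TAC CGC CCC ATG AAG CAA TCG GGC ATA ACA — no ATG→stop ORF.
Frame -3: ACC GGT CGA TCA TAG GGT TGA GCC AAC GCG TTT ACC GCC CCA TGA AGC AAT CGG GCA TAA CAT — no ATG→stop ORF.
Longest: frame +2, positions 2–55, 54 nt = 18 codons = 17 aa. → 54 nucleotides.

54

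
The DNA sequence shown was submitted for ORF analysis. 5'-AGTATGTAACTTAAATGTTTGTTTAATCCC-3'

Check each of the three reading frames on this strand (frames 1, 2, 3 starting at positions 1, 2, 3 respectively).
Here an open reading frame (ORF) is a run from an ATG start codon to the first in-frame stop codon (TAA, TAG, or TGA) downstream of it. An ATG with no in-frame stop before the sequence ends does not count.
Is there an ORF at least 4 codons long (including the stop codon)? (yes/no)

Frame 1: AGT ATG TAA CTT AAA TGT TTG TTT AAT CCC — ATG at 4, stop TAA at 7 → 6 nt.
Frame 2: GTA TGT AAC TTA AAT GTT TGT TTA ATC — no ATG→stop ORF.
Frame 3: TAT GTA ACT TAA ATG TTT GTT TAA TCC — ATG at 15, stop TAA at 24 → 12 nt.
Frame 3 has an ORF of 4 codons (positions 15–26) ≥ 4, so yes.

yes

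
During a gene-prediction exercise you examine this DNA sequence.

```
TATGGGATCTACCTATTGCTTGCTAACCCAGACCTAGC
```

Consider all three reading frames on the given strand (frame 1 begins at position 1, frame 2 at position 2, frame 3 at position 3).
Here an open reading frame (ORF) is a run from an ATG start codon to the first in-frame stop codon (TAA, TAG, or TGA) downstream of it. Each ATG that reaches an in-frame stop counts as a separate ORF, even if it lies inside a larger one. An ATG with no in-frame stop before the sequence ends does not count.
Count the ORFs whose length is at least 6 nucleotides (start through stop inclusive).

Frame 1: TAT GGG ATC TAC CTA TTG CTT GCT AAC CCA GAC CTA — no ATG→stop ORF.
Frame 2: ATG GGA TCT ACC TAT TGC TTG CTA ACC CAG ACC TAG — ATG at 2, stop TAG at 35 → 36 nt.
Frame 3: TGG GAT CTA CCT ATT GCT TGC TAA CCC AGA CCT AGC — no ATG→stop ORF.
ORFs ≥ 6 nucleotides: frame 2 2–37 (36 nucleotides). Count = 1.

1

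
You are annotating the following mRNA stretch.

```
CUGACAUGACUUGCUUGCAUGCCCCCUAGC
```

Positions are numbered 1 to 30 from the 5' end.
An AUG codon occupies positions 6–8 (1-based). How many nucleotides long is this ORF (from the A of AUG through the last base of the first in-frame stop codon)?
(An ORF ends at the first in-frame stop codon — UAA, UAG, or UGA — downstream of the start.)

Codons from position 6: AUG (6–8), ACU (9–11), UGC (12–14), UUG (15–17), CAU (18–20), GCC (21–23), CCC (24–26), UAG (27–29).
UAG is the first in-frame stop; ORF spans 6–29, 24 nucleotides.

24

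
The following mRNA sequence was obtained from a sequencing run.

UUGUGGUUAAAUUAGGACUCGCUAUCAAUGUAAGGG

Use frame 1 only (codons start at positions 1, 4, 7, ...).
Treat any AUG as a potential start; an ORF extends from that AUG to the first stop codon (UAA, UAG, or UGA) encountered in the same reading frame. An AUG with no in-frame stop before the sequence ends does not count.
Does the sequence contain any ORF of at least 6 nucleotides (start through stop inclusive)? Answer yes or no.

yes

Frame 1: UUG UGG UUA AAU UAG GAC UCG CUA UCA AUG UAA GGG — AUG at 28, stop UAA at 31 → 6 nt.
Frame 1 has an ORF of 6 nucleotides (positions 28–33) ≥ 6, so yes.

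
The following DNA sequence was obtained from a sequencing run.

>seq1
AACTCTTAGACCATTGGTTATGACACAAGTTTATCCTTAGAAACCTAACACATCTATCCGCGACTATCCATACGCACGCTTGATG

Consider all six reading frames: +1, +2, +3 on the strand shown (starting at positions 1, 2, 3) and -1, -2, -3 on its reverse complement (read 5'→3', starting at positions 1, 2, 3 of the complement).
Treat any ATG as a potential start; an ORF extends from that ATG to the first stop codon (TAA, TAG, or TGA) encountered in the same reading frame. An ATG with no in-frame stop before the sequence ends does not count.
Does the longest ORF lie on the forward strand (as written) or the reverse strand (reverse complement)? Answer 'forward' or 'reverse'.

forward

Reverse complement (5'→3'): CATCAAGCGTGCGTATGGATAGTCGCGGATAGATGTGTTAGGTTTCTAAGGATAAACTTGTGTCATAACCAATGGTCTAAGAGTT
Frame +1: AAC TCT TAG ACC ATT GGT TAT GAC ACA AGT TTA TCC TTA GAA ACC TAA CAC ATC TAT CCG CGA CTA TCC ATA CGC ACG CTT GAT — no ATG→stop ORF.
Frame +2: ACT CTT AGA CCA TTG GTT ATG ACA CAA GTT TAT CCT TAG AAA CCT AAC ACA TCT ATC CGC GAC TAT CCA TAC GCA CGC TTG ATG — ATG at 20, stop TAG at 38 → 21 nt.
Frame +3: CTC TTA GAC CAT TGG TTA TGA CAC AAG TTT ATC CTT AGA AAC CTA ACA CAT CTA TCC GCG ACT ATC CAT ACG CAC GCT TGA — no ATG→stop ORF.
Frame -1: CAT CAA GCG TGC GTA TGG ATA GTC GCG GAT AGA TGT GTT AGG TTT CTA AGG ATA AAC TTG TGT CAT AAC CAA TGG TCT AAG AGT — no ATG→stop ORF.
Frame -2: ATC AAG CGT GCG TAT GGA TAG TCG CGG ATA GAT GTG TTA GGT TTC TAA GGA TAA ACT TGT GTC ATA ACC AAT GGT CTA AGA GTT — no ATG→stop ORF.
Frame -3: TCA AGC GTG CGT ATG GAT AGT CGC GGA TAG ATG TGT TAG GTT TCT AAG GAT AAA CTT GTG TCA TAA CCA ATG GTC TAA GAG — ATG at 15, stop TAG at 30 → 18 nt; ATG at 33, stop TAG at 39 → 9 nt; ATG at 72, stop TAA at 78 → 9 nt.
Forward-strand max 21 nt; reverse-strand max 18 nt. The forward strand has the longer ORF.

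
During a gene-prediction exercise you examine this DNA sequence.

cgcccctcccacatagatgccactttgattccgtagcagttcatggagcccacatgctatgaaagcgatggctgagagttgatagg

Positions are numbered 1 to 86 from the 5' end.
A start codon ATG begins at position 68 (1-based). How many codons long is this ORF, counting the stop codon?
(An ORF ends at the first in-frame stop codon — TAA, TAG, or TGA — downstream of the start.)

Codons from position 68: ATG (68–70), GCT (71–73), GAG (74–76), AGT (77–79), TGA (80–82).
TGA is the first in-frame stop; that's 5 codons including the stop.

5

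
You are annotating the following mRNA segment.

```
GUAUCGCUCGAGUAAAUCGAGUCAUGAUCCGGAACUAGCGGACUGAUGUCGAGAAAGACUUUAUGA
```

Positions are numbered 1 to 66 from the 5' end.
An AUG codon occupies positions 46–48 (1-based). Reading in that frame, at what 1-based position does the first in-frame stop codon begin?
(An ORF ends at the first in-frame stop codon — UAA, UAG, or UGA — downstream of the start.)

Codons from position 46: AUG (46–48), UCG (49–51), AGA (52–54), AAG (55–57), ACU (58–60), UUA (61–63), UGA (64–66).
UGA is a stop codon; it begins at position 64.

64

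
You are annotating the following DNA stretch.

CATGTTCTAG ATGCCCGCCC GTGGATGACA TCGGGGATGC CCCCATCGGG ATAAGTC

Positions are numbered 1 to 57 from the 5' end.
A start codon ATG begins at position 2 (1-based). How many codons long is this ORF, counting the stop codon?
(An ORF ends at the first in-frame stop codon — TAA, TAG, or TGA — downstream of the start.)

Codons from position 2: ATG (2–4), TTC (5–7), TAG (8–10).
TAG is the first in-frame stop; that's 3 codons including the stop.

3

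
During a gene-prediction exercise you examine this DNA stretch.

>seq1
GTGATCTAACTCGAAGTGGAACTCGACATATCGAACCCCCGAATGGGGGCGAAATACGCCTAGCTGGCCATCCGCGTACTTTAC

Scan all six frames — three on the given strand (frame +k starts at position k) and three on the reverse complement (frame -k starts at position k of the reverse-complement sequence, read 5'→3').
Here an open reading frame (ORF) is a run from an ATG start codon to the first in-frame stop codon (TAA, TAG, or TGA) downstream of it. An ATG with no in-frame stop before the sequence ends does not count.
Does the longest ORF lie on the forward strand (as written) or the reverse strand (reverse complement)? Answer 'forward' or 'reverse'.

reverse

Reverse complement (5'→3'): GTAAAGTACGCGGATGGCCAGCTAGGCGTATTTCGCCCCCATTCGGGGGTTCGATATGTCGAGTTCCACTTCGAGTTAGATCAC
Frame +1: GTG ATC TAA CTC GAA GTG GAA CTC GAC ATA TCG AAC CCC CGA ATG GGG GCG AAA TAC GCC TAG CTG GCC ATC CGC GTA CTT TAC — ATG at 43, stop TAG at 61 → 21 nt.
Frame +2: TGA TCT AAC TCG AAG TGG AAC TCG ACA TAT CGA ACC CCC GAA TGG GGG CGA AAT ACG CCT AGC TGG CCA TCC GCG TAC TTT — no ATG→stop ORF.
Frame +3: GAT CTA ACT CGA AGT GGA ACT CGA CAT ATC GAA CCC CCG AAT GGG GGC GAA ATA CGC CTA GCT GGC CAT CCG CGT ACT TTA — no ATG→stop ORF.
Frame -1: GTA AAG TAC GCG GAT GGC CAG CTA GGC GTA TTT CGC CCC CAT TCG GGG GTT CGA TAT GTC GAG TTC CAC TTC GAG TTA GAT CAC — no ATG→stop ORF.
Frame -2: TAA AGT ACG CGG ATG GCC AGC TAG GCG TAT TTC GCC CCC ATT CGG GGG TTC GAT ATG TCG AGT TCC ACT TCG AGT TAG ATC — ATG at 14, stop TAG at 23 → 12 nt; ATG at 56, stop TAG at 77 → 24 nt.
Frame -3: AAA GTA CGC GGA TGG CCA GCT AGG CGT ATT TCG CCC CCA TTC GGG GGT TCG ATA TGT CGA GTT CCA CTT CGA GTT AGA TCA — no ATG→stop ORF.
Forward-strand max 21 nt; reverse-strand max 24 nt. The reverse strand has the longer ORF.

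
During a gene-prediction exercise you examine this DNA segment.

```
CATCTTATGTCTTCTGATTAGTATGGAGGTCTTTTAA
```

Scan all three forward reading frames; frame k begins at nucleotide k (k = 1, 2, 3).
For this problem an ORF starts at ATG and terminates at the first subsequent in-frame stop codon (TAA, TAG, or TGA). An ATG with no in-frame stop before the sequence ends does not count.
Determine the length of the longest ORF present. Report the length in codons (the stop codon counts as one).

5

Frame 1: CAT CTT ATG TCT TCT GAT TAG TAT GGA GGT CTT TTA — ATG at 7, stop TAG at 19 → 15 nt.
Frame 2: ATC TTA TGT CTT CTG ATT AGT ATG GAG GTC TTT TAA — ATG at 23, stop TAA at 35 → 15 nt.
Frame 3: TCT TAT GTC TTC TGA TTA GTA TGG AGG TCT TTT — no ATG→stop ORF.
Longest: frame 1, positions 7–21, 15 nt = 5 codons = 4 aa. → 5 codons.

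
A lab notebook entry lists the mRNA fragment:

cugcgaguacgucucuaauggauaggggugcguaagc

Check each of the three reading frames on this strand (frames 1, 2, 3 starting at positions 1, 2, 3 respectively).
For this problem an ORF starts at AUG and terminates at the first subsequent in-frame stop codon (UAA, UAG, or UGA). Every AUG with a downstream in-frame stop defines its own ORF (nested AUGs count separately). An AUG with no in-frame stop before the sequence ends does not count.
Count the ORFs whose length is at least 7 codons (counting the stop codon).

0

Frame 1: CUG CGA GUA CGU CUC UAA UGG AUA GGG GUG CGU AAG — no AUG→stop ORF.
Frame 2: UGC GAG UAC GUC UCU AAU GGA UAG GGG UGC GUA AGC — no AUG→stop ORF.
Frame 3: GCG AGU ACG UCU CUA AUG GAU AGG GGU GCG UAA — AUG at 18, stop UAA at 33 → 18 nt.
No ORF reaches 7 codons. Count = 0.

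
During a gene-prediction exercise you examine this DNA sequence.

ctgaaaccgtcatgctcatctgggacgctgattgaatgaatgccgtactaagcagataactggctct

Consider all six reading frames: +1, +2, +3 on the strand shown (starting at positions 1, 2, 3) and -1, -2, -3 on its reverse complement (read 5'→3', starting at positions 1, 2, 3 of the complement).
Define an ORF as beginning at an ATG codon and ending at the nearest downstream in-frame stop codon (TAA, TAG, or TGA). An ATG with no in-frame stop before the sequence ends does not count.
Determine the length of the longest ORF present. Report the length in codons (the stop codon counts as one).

Reverse complement (5'→3'): AGAGCCAGTTATCTGCTTAGTACGGCATTCATTCAATCAGCGTCCCAGATGAGCATGACGGTTTCAG
Frame +1: CTG AAA CCG TCA TGC TCA TCT GGG ACG CTG ATT GAA TGA ATG CCG TAC TAA GCA GAT AAC TGG CTC — ATG at 40, stop TAA at 49 → 12 nt.
Frame +2: TGA AAC CGT CAT GCT CAT CTG GGA CGC TGA TTG AAT GAA TGC CGT ACT AAG CAG ATA ACT GGC TCT — no ATG→stop ORF.
Frame +3: GAA ACC GTC ATG CTC ATC TGG GAC GCT GAT TGA ATG AAT GCC GTA CTA AGC AGA TAA CTG GCT — ATG at 12, stop TGA at 33 → 24 nt; ATG at 36, stop TAA at 57 → 24 nt.
Frame -1: AGA GCC AGT TAT CTG CTT AGT ACG GCA TTC ATT CAA TCA GCG TCC CAG ATG AGC ATG ACG GTT TCA — no ATG→stop ORF.
Frame -2: GAG CCA GTT ATC TGC TTA GTA CGG CAT TCA TTC AAT CAG CGT CCC AGA TGA GCA TGA CGG TTT CAG — no ATG→stop ORF.
Frame -3: AGC CAG TTA TCT GCT TAG TAC GGC ATT CAT TCA ATC AGC GTC CCA GAT GAG CAT GAC GGT TTC — no ATG→stop ORF.
Longest: frame +3, positions 12–35, 24 nt = 8 codons = 7 aa. → 8 codons.

8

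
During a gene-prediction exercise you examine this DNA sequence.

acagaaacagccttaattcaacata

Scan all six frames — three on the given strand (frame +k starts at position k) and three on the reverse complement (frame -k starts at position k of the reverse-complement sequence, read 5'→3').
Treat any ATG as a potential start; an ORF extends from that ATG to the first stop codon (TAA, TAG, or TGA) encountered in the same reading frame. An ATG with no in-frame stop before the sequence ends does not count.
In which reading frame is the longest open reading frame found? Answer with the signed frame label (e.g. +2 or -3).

Reverse complement (5'→3'): TATGTTGAATTAAGGCTGTTTCTGT
Frame +1: ACA GAA ACA GCC TTA ATT CAA CAT — no ATG→stop ORF.
Frame +2: CAG AAA CAG CCT TAA TTC AAC ATA — no ATG→stop ORF.
Frame +3: AGA AAC AGC CTT AAT TCA ACA — no ATG→stop ORF.
Frame -1: TAT GTT GAA TTA AGG CTG TTT CTG — no ATG→stop ORF.
Frame -2: ATG TTG AAT TAA GGC TGT TTC TGT — ATG at 2, stop TAA at 11 → 12 nt.
Frame -3: TGT TGA ATT AAG GCT GTT TCT — no ATG→stop ORF.
Longest ORF is 12 nt in frame -2 (positions 2–13).

-2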